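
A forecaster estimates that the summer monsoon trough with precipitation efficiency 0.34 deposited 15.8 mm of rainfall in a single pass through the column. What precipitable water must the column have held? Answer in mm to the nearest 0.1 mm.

PW = rainfall / ε = 15.8 / 0.34 = 46.5 mm.

PW ≈ 46.5 mm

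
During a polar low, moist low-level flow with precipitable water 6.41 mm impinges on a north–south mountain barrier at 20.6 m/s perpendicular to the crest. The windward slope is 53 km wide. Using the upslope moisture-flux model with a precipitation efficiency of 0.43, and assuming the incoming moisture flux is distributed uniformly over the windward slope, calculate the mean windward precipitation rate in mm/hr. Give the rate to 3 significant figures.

Incoming column moisture flux per unit ridge length: F = V × PW = 20.6 × 6.41 = 132.046 mm·m/s.
Spread over the 53 km slope with efficiency ε = 0.43: R = ε·F/W = 0.43 × 132.046 / 53000 m = 1.071e-03 mm/s.
R = 1.071e-03 × 3600 = 3.86 mm/hr.

R ≈ 3.86 mm/hr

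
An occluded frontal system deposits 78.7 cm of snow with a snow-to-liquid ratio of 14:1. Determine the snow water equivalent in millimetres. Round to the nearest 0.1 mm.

SWE ≈ 56.2 mm

SWE = snow depth / ratio = 78.7 cm / 14 = 5.621 cm = 56.2 mm.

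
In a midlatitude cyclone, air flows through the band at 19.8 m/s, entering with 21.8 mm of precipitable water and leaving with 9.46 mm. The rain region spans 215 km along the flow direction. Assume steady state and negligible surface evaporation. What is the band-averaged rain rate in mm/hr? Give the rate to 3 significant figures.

R ≈ 4.09 mm/hr

Column moisture flux per unit crosswind length is F = V × PW.
Inflow: F_in = 19.8 × 21.8 = 431.64 mm·m/s
Outflow: F_out = 19.8 × 9.46 = 187.308 mm·m/s
Steady-state rate R = (F_in − F_out)/L = (431.64 − 187.308) / 215000 m = 1.136e-03 mm/s.
R = 1.136e-03 × 3600 = 4.09 mm/hr.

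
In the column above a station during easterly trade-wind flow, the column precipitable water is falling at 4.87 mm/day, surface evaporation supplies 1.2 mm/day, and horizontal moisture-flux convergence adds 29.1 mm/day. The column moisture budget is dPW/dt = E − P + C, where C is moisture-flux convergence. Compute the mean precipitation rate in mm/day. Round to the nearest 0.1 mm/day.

P ≈ 35.2 mm/day

dPW/dt = -4.87 mm/day.
P = E + C − dPW/dt = 1.2 + (29.1) − (-4.87) = 35.2 mm/day.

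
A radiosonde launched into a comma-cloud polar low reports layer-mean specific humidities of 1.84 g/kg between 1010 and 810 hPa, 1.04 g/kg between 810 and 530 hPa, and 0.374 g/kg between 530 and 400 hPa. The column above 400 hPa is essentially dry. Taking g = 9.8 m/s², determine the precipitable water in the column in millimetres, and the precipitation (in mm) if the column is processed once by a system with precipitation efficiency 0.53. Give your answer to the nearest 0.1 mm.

Precipitable water is the column-integrated vapour mass per unit area: PW = (1/g) Σ q̄ Δp, with q in kg/kg and Δp in Pa (1 kg/m² of water = 1 mm).
Layer 1010–810 hPa: Δp = 200 hPa = 20000 Pa, q̄ = 0.00184 kg/kg → 0.00184 × 20000 / 9.8 = 3.76 mm
Layer 810–530 hPa: Δp = 280 hPa = 28000 Pa, q̄ = 0.00104 kg/kg → 0.00104 × 28000 / 9.8 = 2.97 mm
Layer 530–400 hPa: Δp = 130 hPa = 13000 Pa, q̄ = 0.000374 kg/kg → 0.000374 × 13000 / 9.8 = 0.50 mm
PW = 3.76 + 2.97 + 0.50 = 7.23 ≈ 7.2 mm.
Precipitation = ε × PW = 0.53 × 7.2 = 3.8 mm.

PW ≈ 7.2 mm; precipitation ≈ 3.8 mm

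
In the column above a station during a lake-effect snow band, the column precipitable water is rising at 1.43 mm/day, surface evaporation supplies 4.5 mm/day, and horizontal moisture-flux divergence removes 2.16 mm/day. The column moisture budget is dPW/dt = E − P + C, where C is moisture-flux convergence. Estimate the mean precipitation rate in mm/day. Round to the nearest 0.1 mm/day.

P ≈ 0.9 mm/day

dPW/dt = +1.43 mm/day.
P = E + C − dPW/dt = 4.5 + (-2.16) − (+1.43) = 0.9 mm/day.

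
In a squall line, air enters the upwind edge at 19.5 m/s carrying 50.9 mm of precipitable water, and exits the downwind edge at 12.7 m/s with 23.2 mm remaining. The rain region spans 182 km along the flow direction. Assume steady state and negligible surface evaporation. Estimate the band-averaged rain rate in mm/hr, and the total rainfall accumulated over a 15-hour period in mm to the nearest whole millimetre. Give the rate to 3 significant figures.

R ≈ 13.8 mm/hr; total ≈ 207 mm

Column moisture flux per unit crosswind length is F = V × PW.
Inflow: F_in = 19.5 × 50.9 = 992.55 mm·m/s
Outflow: F_out = 12.7 × 23.2 = 294.64 mm·m/s
Steady-state rate R = (F_in − F_out)/L = (992.55 − 294.64) / 182000 m = 3.835e-03 mm/s.
R = 3.835e-03 × 3600 = 13.8 mm/hr.
Over 15 h: total = 13.8 × 15 = 207 mm.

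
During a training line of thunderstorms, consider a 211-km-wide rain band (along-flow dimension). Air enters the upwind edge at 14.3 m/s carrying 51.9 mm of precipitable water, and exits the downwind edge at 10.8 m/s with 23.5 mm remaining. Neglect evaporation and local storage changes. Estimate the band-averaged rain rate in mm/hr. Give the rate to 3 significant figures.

R ≈ 8.33 mm/hr

Column moisture flux per unit crosswind length is F = V × PW.
Inflow: F_in = 14.3 × 51.9 = 742.17 mm·m/s
Outflow: F_out = 10.8 × 23.5 = 253.8 mm·m/s
Steady-state rate R = (F_in − F_out)/L = (742.17 − 253.8) / 211000 m = 2.315e-03 mm/s.
R = 2.315e-03 × 3600 = 8.33 mm/hr.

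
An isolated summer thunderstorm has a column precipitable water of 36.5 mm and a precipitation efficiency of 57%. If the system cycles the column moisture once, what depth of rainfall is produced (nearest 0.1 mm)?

rainfall ≈ 20.8 mm

Rainfall = ε × PW = 0.57 × 36.5 = 20.8 mm.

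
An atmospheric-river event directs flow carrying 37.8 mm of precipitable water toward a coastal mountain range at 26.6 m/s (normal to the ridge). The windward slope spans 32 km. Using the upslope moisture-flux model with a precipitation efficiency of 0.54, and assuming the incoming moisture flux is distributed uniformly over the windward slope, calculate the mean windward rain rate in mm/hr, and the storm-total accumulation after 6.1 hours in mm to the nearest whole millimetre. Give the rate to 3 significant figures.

Incoming column moisture flux per unit ridge length: F = V × PW = 26.6 × 37.8 = 1005.48 mm·m/s.
Spread over the 32 km slope with efficiency ε = 0.54: R = ε·F/W = 0.54 × 1005.48 / 32000 m = 1.697e-02 mm/s.
R = 1.697e-02 × 3600 = 61.1 mm/hr.
Over 6.1 h: total = 61.1 × 6.1 = 372.71 ≈ 373 mm.

R ≈ 61.1 mm/hr; total ≈ 373 mm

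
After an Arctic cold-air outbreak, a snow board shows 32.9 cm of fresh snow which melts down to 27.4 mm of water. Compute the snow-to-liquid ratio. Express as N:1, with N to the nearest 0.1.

ratio ≈ 12.0

Ratio = snow depth / SWE = 329 mm / 27.4 mm = 12.0, i.e. 12.0:1.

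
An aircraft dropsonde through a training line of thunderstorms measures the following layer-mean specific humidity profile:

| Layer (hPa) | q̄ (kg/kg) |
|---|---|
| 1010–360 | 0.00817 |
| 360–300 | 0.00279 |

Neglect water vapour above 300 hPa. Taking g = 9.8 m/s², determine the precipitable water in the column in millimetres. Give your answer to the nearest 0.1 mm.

PW ≈ 55.9 mm

Precipitable water is the column-integrated vapour mass per unit area: PW = (1/g) Σ q̄ Δp, with q in kg/kg and Δp in Pa (1 kg/m² of water = 1 mm).
Layer 1010–360 hPa: Δp = 650 hPa = 65000 Pa, q̄ = 0.00817 kg/kg → 0.00817 × 65000 / 9.8 = 54.19 mm
Layer 360–300 hPa: Δp = 60 hPa = 6000 Pa, q̄ = 0.00279 kg/kg → 0.00279 × 6000 / 9.8 = 1.71 mm
PW = 54.19 + 1.71 = 55.90 ≈ 55.9 mm.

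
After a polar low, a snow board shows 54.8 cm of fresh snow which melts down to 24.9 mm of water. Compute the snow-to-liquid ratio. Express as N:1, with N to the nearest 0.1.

Ratio = snow depth / SWE = 548 mm / 24.9 mm = 22.0, i.e. 22.0:1.

ratio ≈ 22.0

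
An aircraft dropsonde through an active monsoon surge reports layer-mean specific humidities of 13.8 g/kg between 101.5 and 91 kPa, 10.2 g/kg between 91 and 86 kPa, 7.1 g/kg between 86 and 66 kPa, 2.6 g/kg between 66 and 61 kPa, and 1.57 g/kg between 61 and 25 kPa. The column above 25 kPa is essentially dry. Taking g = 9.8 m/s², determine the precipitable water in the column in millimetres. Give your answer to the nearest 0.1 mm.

Precipitable water is the column-integrated vapour mass per unit area: PW = (1/g) Σ q̄ Δp, with q in kg/kg and Δp in Pa (1 kg/m² of water = 1 mm).
Layer 101.5–91 kPa: Δp = 105 hPa = 10500 Pa, q̄ = 0.0138 kg/kg → 0.0138 × 10500 / 9.8 = 14.79 mm
Layer 91–86 kPa: Δp = 50 hPa = 5000 Pa, q̄ = 0.0102 kg/kg → 0.0102 × 5000 / 9.8 = 5.20 mm
Layer 86–66 kPa: Δp = 200 hPa = 20000 Pa, q̄ = 0.0071 kg/kg → 0.0071 × 20000 / 9.8 = 14.49 mm
Layer 66–61 kPa: Δp = 50 hPa = 5000 Pa, q̄ = 0.0026 kg/kg → 0.0026 × 5000 / 9.8 = 1.33 mm
Layer 61–25 kPa: Δp = 360 hPa = 36000 Pa, q̄ = 0.00157 kg/kg → 0.00157 × 36000 / 9.8 = 5.77 mm
PW = 14.79 + 5.20 + 14.49 + 1.33 + 5.77 = 41.58 ≈ 41.6 mm.

PW ≈ 41.6 mm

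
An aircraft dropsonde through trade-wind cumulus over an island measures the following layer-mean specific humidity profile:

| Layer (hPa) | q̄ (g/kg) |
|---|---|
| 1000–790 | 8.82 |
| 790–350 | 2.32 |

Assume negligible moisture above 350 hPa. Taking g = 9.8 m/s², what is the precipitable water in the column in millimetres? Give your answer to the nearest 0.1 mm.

PW ≈ 29.3 mm

Precipitable water is the column-integrated vapour mass per unit area: PW = (1/g) Σ q̄ Δp, with q in kg/kg and Δp in Pa (1 kg/m² of water = 1 mm).
Layer 1000–790 hPa: Δp = 210 hPa = 21000 Pa, q̄ = 0.00882 kg/kg → 0.00882 × 21000 / 9.8 = 18.90 mm
Layer 790–350 hPa: Δp = 440 hPa = 44000 Pa, q̄ = 0.00232 kg/kg → 0.00232 × 44000 / 9.8 = 10.42 mm
PW = 18.90 + 10.42 = 29.32 ≈ 29.3 mm.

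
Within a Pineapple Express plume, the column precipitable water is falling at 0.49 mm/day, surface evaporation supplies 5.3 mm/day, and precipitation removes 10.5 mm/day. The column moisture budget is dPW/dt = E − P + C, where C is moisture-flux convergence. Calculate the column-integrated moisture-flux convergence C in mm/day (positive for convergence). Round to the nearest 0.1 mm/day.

dPW/dt = -0.49 mm/day.
C = dPW/dt − E + P = (-0.49) − 5.3 + 10.5 = 4.7 mm/day.

C ≈ 4.7 mm/day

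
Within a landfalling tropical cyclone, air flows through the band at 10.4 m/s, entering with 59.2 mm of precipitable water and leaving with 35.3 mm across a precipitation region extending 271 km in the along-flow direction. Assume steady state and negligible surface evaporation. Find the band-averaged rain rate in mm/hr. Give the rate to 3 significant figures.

R ≈ 3.30 mm/hr

Column moisture flux per unit crosswind length is F = V × PW.
Inflow: F_in = 10.4 × 59.2 = 615.68 mm·m/s
Outflow: F_out = 10.4 × 35.3 = 367.12 mm·m/s
Steady-state rate R = (F_in − F_out)/L = (615.68 − 367.12) / 271000 m = 9.172e-04 mm/s.
R = 9.172e-04 × 3600 = 3.30 mm/hr.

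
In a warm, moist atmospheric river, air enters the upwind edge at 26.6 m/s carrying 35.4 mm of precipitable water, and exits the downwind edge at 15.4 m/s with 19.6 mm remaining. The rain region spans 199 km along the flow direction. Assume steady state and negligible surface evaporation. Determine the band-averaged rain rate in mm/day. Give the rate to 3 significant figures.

Column moisture flux per unit crosswind length is F = V × PW.
Inflow: F_in = 26.6 × 35.4 = 941.64 mm·m/s
Outflow: F_out = 15.4 × 19.6 = 301.84 mm·m/s
Steady-state rate R = (F_in − F_out)/L = (941.64 − 301.84) / 199000 m = 3.215e-03 mm/s.
R = 3.215e-03 × 3600 × 24 = 278 mm/day.

R ≈ 278 mm/day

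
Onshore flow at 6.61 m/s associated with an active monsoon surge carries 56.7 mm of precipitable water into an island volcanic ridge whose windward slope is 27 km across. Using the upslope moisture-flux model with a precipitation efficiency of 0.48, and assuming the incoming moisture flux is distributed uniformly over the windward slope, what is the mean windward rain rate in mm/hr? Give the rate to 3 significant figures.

Incoming column moisture flux per unit ridge length: F = V × PW = 6.61 × 56.7 = 374.787 mm·m/s.
Spread over the 27 km slope with efficiency ε = 0.48: R = ε·F/W = 0.48 × 374.787 / 27000 m = 6.663e-03 mm/s.
R = 6.663e-03 × 3600 = 24.0 mm/hr.

R ≈ 24.0 mm/hr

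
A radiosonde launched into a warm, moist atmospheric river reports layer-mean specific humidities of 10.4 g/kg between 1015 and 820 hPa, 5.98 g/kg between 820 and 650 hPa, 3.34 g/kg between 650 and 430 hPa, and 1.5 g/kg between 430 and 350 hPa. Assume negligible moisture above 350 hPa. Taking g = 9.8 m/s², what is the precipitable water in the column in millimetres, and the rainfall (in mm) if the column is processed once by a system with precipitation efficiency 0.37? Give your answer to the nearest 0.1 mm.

Precipitable water is the column-integrated vapour mass per unit area: PW = (1/g) Σ q̄ Δp, with q in kg/kg and Δp in Pa (1 kg/m² of water = 1 mm).
Layer 1015–820 hPa: Δp = 195 hPa = 19500 Pa, q̄ = 0.0104 kg/kg → 0.0104 × 19500 / 9.8 = 20.69 mm
Layer 820–650 hPa: Δp = 170 hPa = 17000 Pa, q̄ = 0.00598 kg/kg → 0.00598 × 17000 / 9.8 = 10.37 mm
Layer 650–430 hPa: Δp = 220 hPa = 22000 Pa, q̄ = 0.00334 kg/kg → 0.00334 × 22000 / 9.8 = 7.50 mm
Layer 430–350 hPa: Δp = 80 hPa = 8000 Pa, q̄ = 0.0015 kg/kg → 0.0015 × 8000 / 9.8 = 1.22 mm
PW = 20.69 + 10.37 + 7.50 + 1.22 = 39.78 ≈ 39.8 mm.
Rainfall = ε × PW = 0.37 × 39.8 = 14.7 mm.

PW ≈ 39.8 mm; rainfall ≈ 14.7 mm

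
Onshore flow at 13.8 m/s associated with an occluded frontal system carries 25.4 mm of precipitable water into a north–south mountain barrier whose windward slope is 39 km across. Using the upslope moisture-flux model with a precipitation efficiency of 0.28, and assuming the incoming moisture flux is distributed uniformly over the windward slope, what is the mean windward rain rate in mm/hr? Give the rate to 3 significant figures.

Incoming column moisture flux per unit ridge length: F = V × PW = 13.8 × 25.4 = 350.52 mm·m/s.
Spread over the 39 km slope with efficiency ε = 0.28: R = ε·F/W = 0.28 × 350.52 / 39000 m = 2.517e-03 mm/s.
R = 2.517e-03 × 3600 = 9.06 mm/hr.

R ≈ 9.06 mm/hr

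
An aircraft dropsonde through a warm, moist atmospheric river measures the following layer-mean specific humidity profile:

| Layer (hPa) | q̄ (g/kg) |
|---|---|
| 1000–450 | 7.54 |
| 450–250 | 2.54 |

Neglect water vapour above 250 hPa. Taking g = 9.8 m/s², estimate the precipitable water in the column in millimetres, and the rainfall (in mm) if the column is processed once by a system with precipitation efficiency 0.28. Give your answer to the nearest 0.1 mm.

Precipitable water is the column-integrated vapour mass per unit area: PW = (1/g) Σ q̄ Δp, with q in kg/kg and Δp in Pa (1 kg/m² of water = 1 mm).
Layer 1000–450 hPa: Δp = 550 hPa = 55000 Pa, q̄ = 0.00754 kg/kg → 0.00754 × 55000 / 9.8 = 42.32 mm
Layer 450–250 hPa: Δp = 200 hPa = 20000 Pa, q̄ = 0.00254 kg/kg → 0.00254 × 20000 / 9.8 = 5.18 mm
PW = 42.32 + 5.18 = 47.50 ≈ 47.5 mm.
Rainfall = ε × PW = 0.28 × 47.5 = 13.3 mm.

PW ≈ 47.5 mm; rainfall ≈ 13.3 mm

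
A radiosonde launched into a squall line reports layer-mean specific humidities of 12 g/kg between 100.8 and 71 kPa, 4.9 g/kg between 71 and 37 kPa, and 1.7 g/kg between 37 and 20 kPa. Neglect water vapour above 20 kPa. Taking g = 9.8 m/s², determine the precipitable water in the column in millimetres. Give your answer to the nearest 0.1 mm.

PW ≈ 56.4 mm

Precipitable water is the column-integrated vapour mass per unit area: PW = (1/g) Σ q̄ Δp, with q in kg/kg and Δp in Pa (1 kg/m² of water = 1 mm).
Layer 100.8–71 kPa: Δp = 298 hPa = 29800 Pa, q̄ = 0.012 kg/kg → 0.012 × 29800 / 9.8 = 36.49 mm
Layer 71–37 kPa: Δp = 340 hPa = 34000 Pa, q̄ = 0.0049 kg/kg → 0.0049 × 34000 / 9.8 = 17.00 mm
Layer 37–20 kPa: Δp = 170 hPa = 17000 Pa, q̄ = 0.0017 kg/kg → 0.0017 × 17000 / 9.8 = 2.95 mm
PW = 36.49 + 17.00 + 2.95 = 56.44 ≈ 56.4 mm.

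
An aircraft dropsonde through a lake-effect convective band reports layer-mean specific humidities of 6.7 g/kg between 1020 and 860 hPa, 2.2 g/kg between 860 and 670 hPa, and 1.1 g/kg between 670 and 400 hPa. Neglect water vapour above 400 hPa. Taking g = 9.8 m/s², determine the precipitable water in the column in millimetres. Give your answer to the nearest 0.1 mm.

Precipitable water is the column-integrated vapour mass per unit area: PW = (1/g) Σ q̄ Δp, with q in kg/kg and Δp in Pa (1 kg/m² of water = 1 mm).
Layer 1020–860 hPa: Δp = 160 hPa = 16000 Pa, q̄ = 0.0067 kg/kg → 0.0067 × 16000 / 9.8 = 10.94 mm
Layer 860–670 hPa: Δp = 190 hPa = 19000 Pa, q̄ = 0.0022 kg/kg → 0.0022 × 19000 / 9.8 = 4.27 mm
Layer 670–400 hPa: Δp = 270 hPa = 27000 Pa, q̄ = 0.0011 kg/kg → 0.0011 × 27000 / 9.8 = 3.03 mm
PW = 10.94 + 4.27 + 3.03 = 18.24 ≈ 18.2 mm.

PW ≈ 18.2 mm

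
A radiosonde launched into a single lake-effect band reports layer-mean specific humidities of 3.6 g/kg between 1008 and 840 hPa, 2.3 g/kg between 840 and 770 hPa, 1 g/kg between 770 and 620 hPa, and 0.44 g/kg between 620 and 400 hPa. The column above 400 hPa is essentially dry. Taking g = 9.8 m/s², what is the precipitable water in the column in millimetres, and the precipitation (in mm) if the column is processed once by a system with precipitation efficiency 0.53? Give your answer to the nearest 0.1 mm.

Precipitable water is the column-integrated vapour mass per unit area: PW = (1/g) Σ q̄ Δp, with q in kg/kg and Δp in Pa (1 kg/m² of water = 1 mm).
Layer 1008–840 hPa: Δp = 168 hPa = 16800 Pa, q̄ = 0.0036 kg/kg → 0.0036 × 16800 / 9.8 = 6.17 mm
Layer 840–770 hPa: Δp = 70 hPa = 7000 Pa, q̄ = 0.0023 kg/kg → 0.0023 × 7000 / 9.8 = 1.64 mm
Layer 770–620 hPa: Δp = 150 hPa = 15000 Pa, q̄ = 0.001 kg/kg → 0.001 × 15000 / 9.8 = 1.53 mm
Layer 620–400 hPa: Δp = 220 hPa = 22000 Pa, q̄ = 0.00044 kg/kg → 0.00044 × 22000 / 9.8 = 0.99 mm
PW = 6.17 + 1.64 + 1.53 + 0.99 = 10.33 ≈ 10.3 mm.
Precipitation = ε × PW = 0.53 × 10.3 = 5.5 mm.

PW ≈ 10.3 mm; precipitation ≈ 5.5 mm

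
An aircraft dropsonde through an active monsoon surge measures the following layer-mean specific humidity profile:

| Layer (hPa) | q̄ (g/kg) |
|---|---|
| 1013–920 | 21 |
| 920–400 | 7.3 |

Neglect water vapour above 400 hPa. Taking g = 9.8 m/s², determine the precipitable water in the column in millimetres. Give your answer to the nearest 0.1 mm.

Precipitable water is the column-integrated vapour mass per unit area: PW = (1/g) Σ q̄ Δp, with q in kg/kg and Δp in Pa (1 kg/m² of water = 1 mm).
Layer 1013–920 hPa: Δp = 93 hPa = 9300 Pa, q̄ = 0.021 kg/kg → 0.021 × 9300 / 9.8 = 19.93 mm
Layer 920–400 hPa: Δp = 520 hPa = 52000 Pa, q̄ = 0.0073 kg/kg → 0.0073 × 52000 / 9.8 = 38.73 mm
PW = 19.93 + 38.73 = 58.66 ≈ 58.7 mm.

PW ≈ 58.7 mm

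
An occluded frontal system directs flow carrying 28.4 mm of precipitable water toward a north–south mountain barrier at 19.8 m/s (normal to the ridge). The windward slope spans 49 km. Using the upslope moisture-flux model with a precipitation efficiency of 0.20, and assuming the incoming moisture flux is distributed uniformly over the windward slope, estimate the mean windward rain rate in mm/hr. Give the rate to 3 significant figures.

R ≈ 8.26 mm/hr

Incoming column moisture flux per unit ridge length: F = V × PW = 19.8 × 28.4 = 562.32 mm·m/s.
Spread over the 49 km slope with efficiency ε = 0.20: R = ε·F/W = 0.20 × 562.32 / 49000 m = 2.295e-03 mm/s.
R = 2.295e-03 × 3600 = 8.26 mm/hr.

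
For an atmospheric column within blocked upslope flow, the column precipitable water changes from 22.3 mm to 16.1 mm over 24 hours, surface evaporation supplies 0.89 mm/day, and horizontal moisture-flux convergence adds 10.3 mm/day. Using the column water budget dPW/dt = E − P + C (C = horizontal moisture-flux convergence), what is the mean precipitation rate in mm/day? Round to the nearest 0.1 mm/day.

P ≈ 17.4 mm/day

dPW/dt = (16.1 − 22.3) mm / (24/24 day) = -6.200 mm/day.
P = E + C − dPW/dt = 0.89 + (10.3) − (-6.200) = 17.4 mm/day.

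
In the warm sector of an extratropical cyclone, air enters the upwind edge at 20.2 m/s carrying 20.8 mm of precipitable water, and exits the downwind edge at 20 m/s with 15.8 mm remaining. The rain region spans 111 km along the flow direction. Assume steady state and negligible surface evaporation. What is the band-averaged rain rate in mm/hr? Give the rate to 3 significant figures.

Column moisture flux per unit crosswind length is F = V × PW.
Inflow: F_in = 20.2 × 20.8 = 420.16 mm·m/s
Outflow: F_out = 20 × 15.8 = 316 mm·m/s
Steady-state rate R = (F_in − F_out)/L = (420.16 − 316) / 111000 m = 9.384e-04 mm/s.
R = 9.384e-04 × 3600 = 3.38 mm/hr.

R ≈ 3.38 mm/hr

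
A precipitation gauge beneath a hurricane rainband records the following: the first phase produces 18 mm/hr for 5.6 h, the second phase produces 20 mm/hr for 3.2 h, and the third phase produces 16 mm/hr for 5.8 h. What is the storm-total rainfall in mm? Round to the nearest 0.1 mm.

Total = Σ Rᵢ Δtᵢ = 18 × 5.6 + 20 × 3.2 + 16 × 5.8
      = 100.8 + 64 + 92.8 = 257.6 mm.

total ≈ 257.6 mm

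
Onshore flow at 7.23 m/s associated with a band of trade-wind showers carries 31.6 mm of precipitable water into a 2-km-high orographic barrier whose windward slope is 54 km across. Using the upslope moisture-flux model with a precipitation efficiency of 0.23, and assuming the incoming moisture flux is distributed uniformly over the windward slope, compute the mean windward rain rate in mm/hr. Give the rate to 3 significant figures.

R ≈ 3.50 mm/hr

Incoming column moisture flux per unit ridge length: F = V × PW = 7.23 × 31.6 = 228.468 mm·m/s.
Spread over the 54 km slope with efficiency ε = 0.23: R = ε·F/W = 0.23 × 228.468 / 54000 m = 9.731e-04 mm/s.
R = 9.731e-04 × 3600 = 3.50 mm/hr.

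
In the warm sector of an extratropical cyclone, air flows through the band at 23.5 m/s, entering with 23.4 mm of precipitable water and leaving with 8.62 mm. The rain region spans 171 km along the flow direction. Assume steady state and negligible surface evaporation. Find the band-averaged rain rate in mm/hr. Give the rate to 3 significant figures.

R ≈ 7.31 mm/hr

Column moisture flux per unit crosswind length is F = V × PW.
Inflow: F_in = 23.5 × 23.4 = 549.9 mm·m/s
Outflow: F_out = 23.5 × 8.62 = 202.57 mm·m/s
Steady-state rate R = (F_in − F_out)/L = (549.9 − 202.57) / 171000 m = 2.031e-03 mm/s.
R = 2.031e-03 × 3600 = 7.31 mm/hr.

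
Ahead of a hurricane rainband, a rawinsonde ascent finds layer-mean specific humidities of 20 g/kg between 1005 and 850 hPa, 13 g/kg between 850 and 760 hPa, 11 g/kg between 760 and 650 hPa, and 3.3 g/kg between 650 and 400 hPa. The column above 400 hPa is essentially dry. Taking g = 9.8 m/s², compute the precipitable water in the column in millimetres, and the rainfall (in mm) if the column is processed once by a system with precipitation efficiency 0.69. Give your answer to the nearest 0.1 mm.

Precipitable water is the column-integrated vapour mass per unit area: PW = (1/g) Σ q̄ Δp, with q in kg/kg and Δp in Pa (1 kg/m² of water = 1 mm).
Layer 1005–850 hPa: Δp = 155 hPa = 15500 Pa, q̄ = 0.02 kg/kg → 0.02 × 15500 / 9.8 = 31.63 mm
Layer 850–760 hPa: Δp = 90 hPa = 9000 Pa, q̄ = 0.013 kg/kg → 0.013 × 9000 / 9.8 = 11.94 mm
Layer 760–650 hPa: Δp = 110 hPa = 11000 Pa, q̄ = 0.011 kg/kg → 0.011 × 11000 / 9.8 = 12.35 mm
Layer 650–400 hPa: Δp = 250 hPa = 25000 Pa, q̄ = 0.0033 kg/kg → 0.0033 × 25000 / 9.8 = 8.42 mm
PW = 31.63 + 11.94 + 12.35 + 8.42 = 64.34 ≈ 64.3 mm.
Rainfall = ε × PW = 0.69 × 64.3 = 44.4 mm.

PW ≈ 64.3 mm; rainfall ≈ 44.4 mm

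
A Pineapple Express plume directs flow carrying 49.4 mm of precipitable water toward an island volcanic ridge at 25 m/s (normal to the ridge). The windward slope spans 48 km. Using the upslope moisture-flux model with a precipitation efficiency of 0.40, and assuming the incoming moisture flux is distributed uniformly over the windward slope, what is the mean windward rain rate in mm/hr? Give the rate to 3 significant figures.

Incoming column moisture flux per unit ridge length: F = V × PW = 25 × 49.4 = 1235 mm·m/s.
Spread over the 48 km slope with efficiency ε = 0.40: R = ε·F/W = 0.40 × 1235 / 48000 m = 1.029e-02 mm/s.
R = 1.029e-02 × 3600 = 37.0 mm/hr.

R ≈ 37.0 mm/hr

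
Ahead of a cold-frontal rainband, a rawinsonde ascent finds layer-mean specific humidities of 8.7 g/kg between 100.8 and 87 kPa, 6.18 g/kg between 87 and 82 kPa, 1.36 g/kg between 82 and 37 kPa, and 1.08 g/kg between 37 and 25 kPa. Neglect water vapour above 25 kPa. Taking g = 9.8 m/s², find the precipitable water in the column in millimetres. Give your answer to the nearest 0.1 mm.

Precipitable water is the column-integrated vapour mass per unit area: PW = (1/g) Σ q̄ Δp, with q in kg/kg and Δp in Pa (1 kg/m² of water = 1 mm).
Layer 100.8–87 kPa: Δp = 138 hPa = 13800 Pa, q̄ = 0.0087 kg/kg → 0.0087 × 13800 / 9.8 = 12.25 mm
Layer 87–82 kPa: Δp = 50 hPa = 5000 Pa, q̄ = 0.00618 kg/kg → 0.00618 × 5000 / 9.8 = 3.15 mm
Layer 82–37 kPa: Δp = 450 hPa = 45000 Pa, q̄ = 0.00136 kg/kg → 0.00136 × 45000 / 9.8 = 6.24 mm
Layer 37–25 kPa: Δp = 120 hPa = 12000 Pa, q̄ = 0.00108 kg/kg → 0.00108 × 12000 / 9.8 = 1.32 mm
PW = 12.25 + 3.15 + 6.24 + 1.32 = 22.96 ≈ 23.0 mm.

PW ≈ 23.0 mm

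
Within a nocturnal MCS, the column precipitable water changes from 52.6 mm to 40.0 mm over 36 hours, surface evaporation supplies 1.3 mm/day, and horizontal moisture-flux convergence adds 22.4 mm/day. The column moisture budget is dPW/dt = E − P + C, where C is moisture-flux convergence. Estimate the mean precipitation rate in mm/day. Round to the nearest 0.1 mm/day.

P ≈ 32.1 mm/day

dPW/dt = (40.0 − 52.6) mm / (36/24 day) = -8.400 mm/day.
P = E + C − dPW/dt = 1.3 + (22.4) − (-8.400) = 32.1 mm/day.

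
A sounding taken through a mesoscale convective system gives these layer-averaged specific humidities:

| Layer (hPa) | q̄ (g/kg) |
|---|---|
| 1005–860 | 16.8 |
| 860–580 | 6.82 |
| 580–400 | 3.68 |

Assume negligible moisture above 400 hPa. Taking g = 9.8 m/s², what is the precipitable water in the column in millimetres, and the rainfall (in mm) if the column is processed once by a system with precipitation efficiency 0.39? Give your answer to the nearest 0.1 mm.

Precipitable water is the column-integrated vapour mass per unit area: PW = (1/g) Σ q̄ Δp, with q in kg/kg and Δp in Pa (1 kg/m² of water = 1 mm).
Layer 1005–860 hPa: Δp = 145 hPa = 14500 Pa, q̄ = 0.0168 kg/kg → 0.0168 × 14500 / 9.8 = 24.86 mm
Layer 860–580 hPa: Δp = 280 hPa = 28000 Pa, q̄ = 0.00682 kg/kg → 0.00682 × 28000 / 9.8 = 19.49 mm
Layer 580–400 hPa: Δp = 180 hPa = 18000 Pa, q̄ = 0.00368 kg/kg → 0.00368 × 18000 / 9.8 = 6.76 mm
PW = 24.86 + 19.49 + 6.76 = 51.11 ≈ 51.1 mm.
Rainfall = ε × PW = 0.39 × 51.1 = 19.9 mm.

PW ≈ 51.1 mm; rainfall ≈ 19.9 mm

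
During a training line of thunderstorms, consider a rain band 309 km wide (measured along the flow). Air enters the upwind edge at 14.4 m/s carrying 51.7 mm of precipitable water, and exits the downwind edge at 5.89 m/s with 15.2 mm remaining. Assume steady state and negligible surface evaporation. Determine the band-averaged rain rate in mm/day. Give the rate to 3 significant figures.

Column moisture flux per unit crosswind length is F = V × PW.
Inflow: F_in = 14.4 × 51.7 = 744.48 mm·m/s
Outflow: F_out = 5.89 × 15.2 = 89.528 mm·m/s
Steady-state rate R = (F_in − F_out)/L = (744.48 − 89.528) / 309000 m = 2.120e-03 mm/s.
R = 2.120e-03 × 3600 × 24 = 183 mm/day.

R ≈ 183 mm/day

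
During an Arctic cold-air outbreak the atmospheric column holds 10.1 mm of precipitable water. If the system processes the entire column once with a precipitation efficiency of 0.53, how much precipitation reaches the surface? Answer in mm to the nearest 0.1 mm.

precipitation ≈ 5.4 mm

Precipitation = ε × PW = 0.53 × 10.1 = 5.4 mm.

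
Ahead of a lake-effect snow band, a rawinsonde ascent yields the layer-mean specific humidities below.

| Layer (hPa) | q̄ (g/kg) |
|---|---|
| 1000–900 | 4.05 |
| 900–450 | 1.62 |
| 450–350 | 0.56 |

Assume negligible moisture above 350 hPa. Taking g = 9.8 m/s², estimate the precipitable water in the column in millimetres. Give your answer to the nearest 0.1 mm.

PW ≈ 12.1 mm

Precipitable water is the column-integrated vapour mass per unit area: PW = (1/g) Σ q̄ Δp, with q in kg/kg and Δp in Pa (1 kg/m² of water = 1 mm).
Layer 1000–900 hPa: Δp = 100 hPa = 10000 Pa, q̄ = 0.00405 kg/kg → 0.00405 × 10000 / 9.8 = 4.13 mm
Layer 900–450 hPa: Δp = 450 hPa = 45000 Pa, q̄ = 0.00162 kg/kg → 0.00162 × 45000 / 9.8 = 7.44 mm
Layer 450–350 hPa: Δp = 100 hPa = 10000 Pa, q̄ = 0.00056 kg/kg → 0.00056 × 10000 / 9.8 = 0.57 mm
PW = 4.13 + 7.44 + 0.57 = 12.14 ≈ 12.1 mm.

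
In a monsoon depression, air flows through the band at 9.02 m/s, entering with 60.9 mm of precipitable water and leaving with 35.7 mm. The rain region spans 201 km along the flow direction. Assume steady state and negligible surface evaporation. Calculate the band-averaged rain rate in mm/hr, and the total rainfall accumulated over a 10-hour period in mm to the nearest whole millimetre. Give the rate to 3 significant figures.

Column moisture flux per unit crosswind length is F = V × PW.
Inflow: F_in = 9.02 × 60.9 = 549.318 mm·m/s
Outflow: F_out = 9.02 × 35.7 = 322.014 mm·m/s
Steady-state rate R = (F_in − F_out)/L = (549.318 − 322.014) / 201000 m = 1.131e-03 mm/s.
R = 1.131e-03 × 3600 = 4.07 mm/hr.
Over 10 h: total = 4.07 × 10 = 40.7 ≈ 41 mm.

R ≈ 4.07 mm/hr; total ≈ 41 mm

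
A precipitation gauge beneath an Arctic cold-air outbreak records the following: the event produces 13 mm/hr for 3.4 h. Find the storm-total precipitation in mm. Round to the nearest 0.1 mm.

Total = Σ Rᵢ Δtᵢ = 13 × 3.4
      = 44.2 = 44.2 mm.

total ≈ 44.2 mm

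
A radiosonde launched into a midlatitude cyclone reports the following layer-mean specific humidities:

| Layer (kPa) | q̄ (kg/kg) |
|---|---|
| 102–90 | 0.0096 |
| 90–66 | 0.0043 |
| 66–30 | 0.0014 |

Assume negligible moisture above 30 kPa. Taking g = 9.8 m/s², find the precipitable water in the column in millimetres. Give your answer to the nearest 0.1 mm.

Precipitable water is the column-integrated vapour mass per unit area: PW = (1/g) Σ q̄ Δp, with q in kg/kg and Δp in Pa (1 kg/m² of water = 1 mm).
Layer 102–90 kPa: Δp = 120 hPa = 12000 Pa, q̄ = 0.0096 kg/kg → 0.0096 × 12000 / 9.8 = 11.76 mm
Layer 90–66 kPa: Δp = 240 hPa = 24000 Pa, q̄ = 0.0043 kg/kg → 0.0043 × 24000 / 9.8 = 10.53 mm
Layer 66–30 kPa: Δp = 360 hPa = 36000 Pa, q̄ = 0.0014 kg/kg → 0.0014 × 36000 / 9.8 = 5.14 mm
PW = 11.76 + 10.53 + 5.14 = 27.43 ≈ 27.4 mm.

PW ≈ 27.4 mm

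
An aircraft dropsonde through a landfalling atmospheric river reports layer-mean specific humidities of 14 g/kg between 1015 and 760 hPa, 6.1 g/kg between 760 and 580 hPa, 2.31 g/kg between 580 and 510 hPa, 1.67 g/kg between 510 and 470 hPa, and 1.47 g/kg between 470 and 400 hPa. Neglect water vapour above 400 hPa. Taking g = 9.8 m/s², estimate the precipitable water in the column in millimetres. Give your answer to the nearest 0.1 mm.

Precipitable water is the column-integrated vapour mass per unit area: PW = (1/g) Σ q̄ Δp, with q in kg/kg and Δp in Pa (1 kg/m² of water = 1 mm).
Layer 1015–760 hPa: Δp = 255 hPa = 25500 Pa, q̄ = 0.014 kg/kg → 0.014 × 25500 / 9.8 = 36.43 mm
Layer 760–580 hPa: Δp = 180 hPa = 18000 Pa, q̄ = 0.0061 kg/kg → 0.0061 × 18000 / 9.8 = 11.20 mm
Layer 580–510 hPa: Δp = 70 hPa = 7000 Pa, q̄ = 0.00231 kg/kg → 0.00231 × 7000 / 9.8 = 1.65 mm
Layer 510–470 hPa: Δp = 40 hPa = 4000 Pa, q̄ = 0.00167 kg/kg → 0.00167 × 4000 / 9.8 = 0.68 mm
Layer 470–400 hPa: Δp = 70 hPa = 7000 Pa, q̄ = 0.00147 kg/kg → 0.00147 × 7000 / 9.8 = 1.05 mm
PW = 36.43 + 11.20 + 1.65 + 0.68 + 1.05 = 51.01 ≈ 51.0 mm.

PW ≈ 51.0 mm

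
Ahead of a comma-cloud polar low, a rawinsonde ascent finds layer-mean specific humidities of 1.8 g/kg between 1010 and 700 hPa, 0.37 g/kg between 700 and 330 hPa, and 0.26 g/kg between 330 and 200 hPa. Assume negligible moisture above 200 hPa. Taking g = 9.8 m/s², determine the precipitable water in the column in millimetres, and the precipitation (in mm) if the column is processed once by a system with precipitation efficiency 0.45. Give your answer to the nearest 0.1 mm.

Precipitable water is the column-integrated vapour mass per unit area: PW = (1/g) Σ q̄ Δp, with q in kg/kg and Δp in Pa (1 kg/m² of water = 1 mm).
Layer 1010–700 hPa: Δp = 310 hPa = 31000 Pa, q̄ = 0.0018 kg/kg → 0.0018 × 31000 / 9.8 = 5.69 mm
Layer 700–330 hPa: Δp = 370 hPa = 37000 Pa, q̄ = 0.00037 kg/kg → 0.00037 × 37000 / 9.8 = 1.40 mm
Layer 330–200 hPa: Δp = 130 hPa = 13000 Pa, q̄ = 0.00026 kg/kg → 0.00026 × 13000 / 9.8 = 0.34 mm
PW = 5.69 + 1.40 + 0.34 = 7.43 ≈ 7.4 mm.
Precipitation = ε × PW = 0.45 × 7.4 = 3.3 mm.

PW ≈ 7.4 mm; precipitation ≈ 3.3 mm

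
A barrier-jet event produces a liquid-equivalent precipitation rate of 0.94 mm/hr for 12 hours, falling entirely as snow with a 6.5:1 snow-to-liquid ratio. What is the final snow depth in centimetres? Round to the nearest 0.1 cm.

Liquid-equivalent depth = 0.94 × 12 = 11.28 mm.
Snow depth = 11.28 mm × 6.5 = 73.32 mm = 7.3 cm.

snow depth ≈ 7.3 cm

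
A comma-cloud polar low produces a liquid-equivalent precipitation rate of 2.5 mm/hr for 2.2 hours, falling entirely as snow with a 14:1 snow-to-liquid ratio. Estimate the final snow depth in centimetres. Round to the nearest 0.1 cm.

snow depth ≈ 7.7 cm

Liquid-equivalent depth = 2.5 × 2.2 = 5.5 mm.
Snow depth = 5.5 mm × 14 = 77 mm = 7.7 cm.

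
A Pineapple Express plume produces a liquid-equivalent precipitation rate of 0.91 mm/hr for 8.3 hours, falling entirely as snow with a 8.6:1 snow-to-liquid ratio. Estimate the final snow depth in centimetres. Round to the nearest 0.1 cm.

snow depth ≈ 6.5 cm

Liquid-equivalent depth = 0.91 × 8.3 = 7.553 mm.
Snow depth = 7.553 mm × 8.6 = 64.9558 mm = 6.5 cm.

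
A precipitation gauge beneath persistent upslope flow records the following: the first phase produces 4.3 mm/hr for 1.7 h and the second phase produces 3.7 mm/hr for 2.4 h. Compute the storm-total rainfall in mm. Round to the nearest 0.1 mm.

Total = Σ Rᵢ Δtᵢ = 4.3 × 1.7 + 3.7 × 2.4
      = 7.31 + 8.88 = 16.2 mm.

total ≈ 16.2 mm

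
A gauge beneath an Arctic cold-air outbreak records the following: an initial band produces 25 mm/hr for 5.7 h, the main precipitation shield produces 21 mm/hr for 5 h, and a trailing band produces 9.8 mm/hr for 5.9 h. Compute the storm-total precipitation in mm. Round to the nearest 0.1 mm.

total ≈ 305.3 mm

Total = Σ Rᵢ Δtᵢ = 25 × 5.7 + 21 × 5 + 9.8 × 5.9
      = 142.5 + 105 + 57.82 = 305.3 mm.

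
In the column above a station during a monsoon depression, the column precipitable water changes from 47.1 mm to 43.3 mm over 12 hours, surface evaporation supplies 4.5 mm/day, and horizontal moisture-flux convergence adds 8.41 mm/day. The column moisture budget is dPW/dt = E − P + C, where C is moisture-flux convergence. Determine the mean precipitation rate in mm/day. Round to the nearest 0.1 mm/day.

P ≈ 20.5 mm/day

dPW/dt = (43.3 − 47.1) mm / (12/24 day) = -7.600 mm/day.
P = E + C − dPW/dt = 4.5 + (8.41) − (-7.600) = 20.5 mm/day.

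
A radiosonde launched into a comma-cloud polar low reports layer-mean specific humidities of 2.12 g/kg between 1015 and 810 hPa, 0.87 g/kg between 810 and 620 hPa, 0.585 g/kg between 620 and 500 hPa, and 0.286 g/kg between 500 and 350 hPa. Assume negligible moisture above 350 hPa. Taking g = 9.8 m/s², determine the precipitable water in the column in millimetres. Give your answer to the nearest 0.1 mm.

PW ≈ 7.3 mm

Precipitable water is the column-integrated vapour mass per unit area: PW = (1/g) Σ q̄ Δp, with q in kg/kg and Δp in Pa (1 kg/m² of water = 1 mm).
Layer 1015–810 hPa: Δp = 205 hPa = 20500 Pa, q̄ = 0.00212 kg/kg → 0.00212 × 20500 / 9.8 = 4.43 mm
Layer 810–620 hPa: Δp = 190 hPa = 19000 Pa, q̄ = 0.00087 kg/kg → 0.00087 × 19000 / 9.8 = 1.69 mm
Layer 620–500 hPa: Δp = 120 hPa = 12000 Pa, q̄ = 0.000585 kg/kg → 0.000585 × 12000 / 9.8 = 0.72 mm
Layer 500–350 hPa: Δp = 150 hPa = 15000 Pa, q̄ = 0.000286 kg/kg → 0.000286 × 15000 / 9.8 = 0.44 mm
PW = 4.43 + 1.69 + 0.72 + 0.44 = 7.28 ≈ 7.3 mm.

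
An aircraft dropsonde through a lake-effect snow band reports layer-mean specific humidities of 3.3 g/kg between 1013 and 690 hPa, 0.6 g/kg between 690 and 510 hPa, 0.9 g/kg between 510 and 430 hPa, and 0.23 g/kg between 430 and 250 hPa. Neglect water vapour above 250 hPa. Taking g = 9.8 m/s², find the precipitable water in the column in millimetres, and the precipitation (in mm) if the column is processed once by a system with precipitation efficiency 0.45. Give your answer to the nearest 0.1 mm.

PW ≈ 13.1 mm; precipitation ≈ 5.9 mm

Precipitable water is the column-integrated vapour mass per unit area: PW = (1/g) Σ q̄ Δp, with q in kg/kg and Δp in Pa (1 kg/m² of water = 1 mm).
Layer 1013–690 hPa: Δp = 323 hPa = 32300 Pa, q̄ = 0.0033 kg/kg → 0.0033 × 32300 / 9.8 = 10.88 mm
Layer 690–510 hPa: Δp = 180 hPa = 18000 Pa, q̄ = 0.0006 kg/kg → 0.0006 × 18000 / 9.8 = 1.10 mm
Layer 510–430 hPa: Δp = 80 hPa = 8000 Pa, q̄ = 0.0009 kg/kg → 0.0009 × 8000 / 9.8 = 0.73 mm
Layer 430–250 hPa: Δp = 180 hPa = 18000 Pa, q̄ = 0.00023 kg/kg → 0.00023 × 18000 / 9.8 = 0.42 mm
PW = 10.88 + 1.10 + 0.73 + 0.42 = 13.13 ≈ 13.1 mm.
Precipitation = ε × PW = 0.45 × 13.1 = 5.9 mm.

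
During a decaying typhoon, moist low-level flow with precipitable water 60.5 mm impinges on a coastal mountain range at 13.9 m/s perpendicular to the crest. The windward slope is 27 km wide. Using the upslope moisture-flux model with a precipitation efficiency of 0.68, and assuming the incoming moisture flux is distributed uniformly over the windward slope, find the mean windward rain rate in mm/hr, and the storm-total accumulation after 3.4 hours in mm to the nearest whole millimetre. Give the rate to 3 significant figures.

Incoming column moisture flux per unit ridge length: F = V × PW = 13.9 × 60.5 = 840.95 mm·m/s.
Spread over the 27 km slope with efficiency ε = 0.68: R = ε·F/W = 0.68 × 840.95 / 27000 m = 2.118e-02 mm/s.
R = 2.118e-02 × 3600 = 76.2 mm/hr.
Over 3.4 h: total = 76.2 × 3.4 = 259.08 ≈ 259 mm.

R ≈ 76.2 mm/hr; total ≈ 259 mm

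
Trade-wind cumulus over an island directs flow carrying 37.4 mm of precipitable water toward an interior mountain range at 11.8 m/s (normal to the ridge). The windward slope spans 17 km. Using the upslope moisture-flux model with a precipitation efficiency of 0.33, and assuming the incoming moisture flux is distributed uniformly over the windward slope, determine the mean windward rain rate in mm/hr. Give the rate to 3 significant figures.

R ≈ 30.8 mm/hr

Incoming column moisture flux per unit ridge length: F = V × PW = 11.8 × 37.4 = 441.32 mm·m/s.
Spread over the 17 km slope with efficiency ε = 0.33: R = ε·F/W = 0.33 × 441.32 / 17000 m = 8.567e-03 mm/s.
R = 8.567e-03 × 3600 = 30.8 mm/hr.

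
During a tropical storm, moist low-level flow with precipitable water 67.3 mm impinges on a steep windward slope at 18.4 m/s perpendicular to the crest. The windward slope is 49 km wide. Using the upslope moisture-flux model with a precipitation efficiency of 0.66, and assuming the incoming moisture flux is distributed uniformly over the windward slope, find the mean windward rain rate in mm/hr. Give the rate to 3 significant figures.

R ≈ 60.0 mm/hr

Incoming column moisture flux per unit ridge length: F = V × PW = 18.4 × 67.3 = 1238.32 mm·m/s.
Spread over the 49 km slope with efficiency ε = 0.66: R = ε·F/W = 0.66 × 1238.32 / 49000 m = 1.668e-02 mm/s.
R = 1.668e-02 × 3600 = 60.0 mm/hr.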